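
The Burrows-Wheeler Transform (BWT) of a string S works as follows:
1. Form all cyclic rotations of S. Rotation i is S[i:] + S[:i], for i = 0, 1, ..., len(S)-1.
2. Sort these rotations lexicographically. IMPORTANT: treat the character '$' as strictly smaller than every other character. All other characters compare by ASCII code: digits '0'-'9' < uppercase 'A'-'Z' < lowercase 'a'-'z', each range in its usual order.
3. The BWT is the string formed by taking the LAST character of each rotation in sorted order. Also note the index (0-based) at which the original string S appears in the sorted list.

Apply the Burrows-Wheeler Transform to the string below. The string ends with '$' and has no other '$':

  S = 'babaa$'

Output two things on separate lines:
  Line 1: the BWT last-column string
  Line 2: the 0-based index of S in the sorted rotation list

Answer: aabba$
5

Derivation:
All 6 rotations (rotation i = S[i:]+S[:i]):
  rot[0] = babaa$
  rot[1] = abaa$b
  rot[2] = baa$ba
  rot[3] = aa$bab
  rot[4] = a$baba
  rot[5] = $babaa
Sorted (with $ < everything):
  sorted[0] = $babaa  (last char: 'a')
  sorted[1] = a$baba  (last char: 'a')
  sorted[2] = aa$bab  (last char: 'b')
  sorted[3] = abaa$b  (last char: 'b')
  sorted[4] = baa$ba  (last char: 'a')
  sorted[5] = babaa$  (last char: '$')
Last column: aabba$
Original string S is at sorted index 5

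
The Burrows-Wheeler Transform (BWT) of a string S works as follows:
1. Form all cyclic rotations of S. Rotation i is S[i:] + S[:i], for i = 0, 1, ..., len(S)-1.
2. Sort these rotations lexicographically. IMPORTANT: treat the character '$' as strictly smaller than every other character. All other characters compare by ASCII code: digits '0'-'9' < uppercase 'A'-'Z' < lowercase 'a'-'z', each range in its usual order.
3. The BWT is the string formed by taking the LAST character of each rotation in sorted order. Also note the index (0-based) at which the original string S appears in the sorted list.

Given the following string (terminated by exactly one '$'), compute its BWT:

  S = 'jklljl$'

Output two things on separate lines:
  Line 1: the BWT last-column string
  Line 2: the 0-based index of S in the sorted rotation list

All 7 rotations (rotation i = S[i:]+S[:i]):
  rot[0] = jklljl$
  rot[1] = klljl$j
  rot[2] = lljl$jk
  rot[3] = ljl$jkl
  rot[4] = jl$jkll
  rot[5] = l$jkllj
  rot[6] = $jklljl
Sorted (with $ < everything):
  sorted[0] = $jklljl  (last char: 'l')
  sorted[1] = jklljl$  (last char: '$')
  sorted[2] = jl$jkll  (last char: 'l')
  sorted[3] = klljl$j  (last char: 'j')
  sorted[4] = l$jkllj  (last char: 'j')
  sorted[5] = ljl$jkl  (last char: 'l')
  sorted[6] = lljl$jk  (last char: 'k')
Last column: l$ljjlk
Original string S is at sorted index 1

Answer: l$ljjlk
1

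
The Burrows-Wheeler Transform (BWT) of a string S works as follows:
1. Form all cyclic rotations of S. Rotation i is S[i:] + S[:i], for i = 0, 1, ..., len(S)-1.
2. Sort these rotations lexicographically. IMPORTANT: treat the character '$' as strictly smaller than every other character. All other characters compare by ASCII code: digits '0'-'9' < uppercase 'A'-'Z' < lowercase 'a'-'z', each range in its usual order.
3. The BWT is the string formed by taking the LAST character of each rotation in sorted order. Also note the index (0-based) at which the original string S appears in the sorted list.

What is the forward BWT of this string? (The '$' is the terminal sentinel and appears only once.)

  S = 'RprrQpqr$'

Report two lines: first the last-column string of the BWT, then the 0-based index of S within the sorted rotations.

All 9 rotations (rotation i = S[i:]+S[:i]):
  rot[0] = RprrQpqr$
  rot[1] = prrQpqr$R
  rot[2] = rrQpqr$Rp
  rot[3] = rQpqr$Rpr
  rot[4] = Qpqr$Rprr
  rot[5] = pqr$RprrQ
  rot[6] = qr$RprrQp
  rot[7] = r$RprrQpq
  rot[8] = $RprrQpqr
Sorted (with $ < everything):
  sorted[0] = $RprrQpqr  (last char: 'r')
  sorted[1] = Qpqr$Rprr  (last char: 'r')
  sorted[2] = RprrQpqr$  (last char: '$')
  sorted[3] = pqr$RprrQ  (last char: 'Q')
  sorted[4] = prrQpqr$R  (last char: 'R')
  sorted[5] = qr$RprrQp  (last char: 'p')
  sorted[6] = r$RprrQpq  (last char: 'q')
  sorted[7] = rQpqr$Rpr  (last char: 'r')
  sorted[8] = rrQpqr$Rp  (last char: 'p')
Last column: rr$QRpqrp
Original string S is at sorted index 2

Answer: rr$QRpqrp
2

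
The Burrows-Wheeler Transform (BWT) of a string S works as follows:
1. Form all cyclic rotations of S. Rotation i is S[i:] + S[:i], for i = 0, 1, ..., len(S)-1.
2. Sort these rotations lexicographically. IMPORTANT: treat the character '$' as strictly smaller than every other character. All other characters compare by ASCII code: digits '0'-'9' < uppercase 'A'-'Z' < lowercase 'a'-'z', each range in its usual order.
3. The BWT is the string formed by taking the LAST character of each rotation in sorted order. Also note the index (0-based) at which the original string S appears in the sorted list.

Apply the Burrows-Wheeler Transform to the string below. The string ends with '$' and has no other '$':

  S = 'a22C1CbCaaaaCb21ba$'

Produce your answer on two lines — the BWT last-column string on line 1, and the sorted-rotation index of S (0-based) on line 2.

Answer: aC2ba22ba1b$aaaCCC1
11

Derivation:
All 19 rotations (rotation i = S[i:]+S[:i]):
  rot[0] = a22C1CbCaaaaCb21ba$
  rot[1] = 22C1CbCaaaaCb21ba$a
  rot[2] = 2C1CbCaaaaCb21ba$a2
  rot[3] = C1CbCaaaaCb21ba$a22
  rot[4] = 1CbCaaaaCb21ba$a22C
  rot[5] = CbCaaaaCb21ba$a22C1
  rot[6] = bCaaaaCb21ba$a22C1C
  rot[7] = CaaaaCb21ba$a22C1Cb
  rot[8] = aaaaCb21ba$a22C1CbC
  rot[9] = aaaCb21ba$a22C1CbCa
  rot[10] = aaCb21ba$a22C1CbCaa
  rot[11] = aCb21ba$a22C1CbCaaa
  rot[12] = Cb21ba$a22C1CbCaaaa
  rot[13] = b21ba$a22C1CbCaaaaC
  rot[14] = 21ba$a22C1CbCaaaaCb
  rot[15] = 1ba$a22C1CbCaaaaCb2
  rot[16] = ba$a22C1CbCaaaaCb21
  rot[17] = a$a22C1CbCaaaaCb21b
  rot[18] = $a22C1CbCaaaaCb21ba
Sorted (with $ < everything):
  sorted[0] = $a22C1CbCaaaaCb21ba  (last char: 'a')
  sorted[1] = 1CbCaaaaCb21ba$a22C  (last char: 'C')
  sorted[2] = 1ba$a22C1CbCaaaaCb2  (last char: '2')
  sorted[3] = 21ba$a22C1CbCaaaaCb  (last char: 'b')
  sorted[4] = 22C1CbCaaaaCb21ba$a  (last char: 'a')
  sorted[5] = 2C1CbCaaaaCb21ba$a2  (last char: '2')
  sorted[6] = C1CbCaaaaCb21ba$a22  (last char: '2')
  sorted[7] = CaaaaCb21ba$a22C1Cb  (last char: 'b')
  sorted[8] = Cb21ba$a22C1CbCaaaa  (last char: 'a')
  sorted[9] = CbCaaaaCb21ba$a22C1  (last char: '1')
  sorted[10] = a$a22C1CbCaaaaCb21b  (last char: 'b')
  sorted[11] = a22C1CbCaaaaCb21ba$  (last char: '$')
  sorted[12] = aCb21ba$a22C1CbCaaa  (last char: 'a')
  sorted[13] = aaCb21ba$a22C1CbCaa  (last char: 'a')
  sorted[14] = aaaCb21ba$a22C1CbCa  (last char: 'a')
  sorted[15] = aaaaCb21ba$a22C1CbC  (last char: 'C')
  sorted[16] = b21ba$a22C1CbCaaaaC  (last char: 'C')
  sorted[17] = bCaaaaCb21ba$a22C1C  (last char: 'C')
  sorted[18] = ba$a22C1CbCaaaaCb21  (last char: '1')
Last column: aC2ba22ba1b$aaaCCC1
Original string S is at sorted index 11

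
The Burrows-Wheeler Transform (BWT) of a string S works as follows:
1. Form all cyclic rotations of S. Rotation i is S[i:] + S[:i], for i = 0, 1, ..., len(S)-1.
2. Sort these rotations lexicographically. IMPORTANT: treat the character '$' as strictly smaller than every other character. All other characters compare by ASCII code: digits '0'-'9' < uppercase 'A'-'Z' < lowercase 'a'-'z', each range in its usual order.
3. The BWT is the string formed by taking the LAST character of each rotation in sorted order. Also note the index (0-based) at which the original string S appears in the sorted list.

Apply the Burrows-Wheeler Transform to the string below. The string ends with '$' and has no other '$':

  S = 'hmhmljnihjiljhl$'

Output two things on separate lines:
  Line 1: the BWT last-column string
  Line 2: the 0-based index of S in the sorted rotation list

All 16 rotations (rotation i = S[i:]+S[:i]):
  rot[0] = hmhmljnihjiljhl$
  rot[1] = mhmljnihjiljhl$h
  rot[2] = hmljnihjiljhl$hm
  rot[3] = mljnihjiljhl$hmh
  rot[4] = ljnihjiljhl$hmhm
  rot[5] = jnihjiljhl$hmhml
  rot[6] = nihjiljhl$hmhmlj
  rot[7] = ihjiljhl$hmhmljn
  rot[8] = hjiljhl$hmhmljni
  rot[9] = jiljhl$hmhmljnih
  rot[10] = iljhl$hmhmljnihj
  rot[11] = ljhl$hmhmljnihji
  rot[12] = jhl$hmhmljnihjil
  rot[13] = hl$hmhmljnihjilj
  rot[14] = l$hmhmljnihjiljh
  rot[15] = $hmhmljnihjiljhl
Sorted (with $ < everything):
  sorted[0] = $hmhmljnihjiljhl  (last char: 'l')
  sorted[1] = hjiljhl$hmhmljni  (last char: 'i')
  sorted[2] = hl$hmhmljnihjilj  (last char: 'j')
  sorted[3] = hmhmljnihjiljhl$  (last char: '$')
  sorted[4] = hmljnihjiljhl$hm  (last char: 'm')
  sorted[5] = ihjiljhl$hmhmljn  (last char: 'n')
  sorted[6] = iljhl$hmhmljnihj  (last char: 'j')
  sorted[7] = jhl$hmhmljnihjil  (last char: 'l')
  sorted[8] = jiljhl$hmhmljnih  (last char: 'h')
  sorted[9] = jnihjiljhl$hmhml  (last char: 'l')
  sorted[10] = l$hmhmljnihjiljh  (last char: 'h')
  sorted[11] = ljhl$hmhmljnihji  (last char: 'i')
  sorted[12] = ljnihjiljhl$hmhm  (last char: 'm')
  sorted[13] = mhmljnihjiljhl$h  (last char: 'h')
  sorted[14] = mljnihjiljhl$hmh  (last char: 'h')
  sorted[15] = nihjiljhl$hmhmlj  (last char: 'j')
Last column: lij$mnjlhlhimhhj
Original string S is at sorted index 3

Answer: lij$mnjlhlhimhhj
3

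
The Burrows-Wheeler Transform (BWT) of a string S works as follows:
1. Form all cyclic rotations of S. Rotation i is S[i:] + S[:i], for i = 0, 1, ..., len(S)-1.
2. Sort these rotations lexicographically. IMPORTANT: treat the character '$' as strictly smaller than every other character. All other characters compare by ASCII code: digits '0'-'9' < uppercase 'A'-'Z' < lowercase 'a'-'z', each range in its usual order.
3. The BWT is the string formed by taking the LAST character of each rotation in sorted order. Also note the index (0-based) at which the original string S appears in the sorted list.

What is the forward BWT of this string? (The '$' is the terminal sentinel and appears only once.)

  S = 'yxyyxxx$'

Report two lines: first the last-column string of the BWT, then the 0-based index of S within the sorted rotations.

Answer: xxxyyy$x
6

Derivation:
All 8 rotations (rotation i = S[i:]+S[:i]):
  rot[0] = yxyyxxx$
  rot[1] = xyyxxx$y
  rot[2] = yyxxx$yx
  rot[3] = yxxx$yxy
  rot[4] = xxx$yxyy
  rot[5] = xx$yxyyx
  rot[6] = x$yxyyxx
  rot[7] = $yxyyxxx
Sorted (with $ < everything):
  sorted[0] = $yxyyxxx  (last char: 'x')
  sorted[1] = x$yxyyxx  (last char: 'x')
  sorted[2] = xx$yxyyx  (last char: 'x')
  sorted[3] = xxx$yxyy  (last char: 'y')
  sorted[4] = xyyxxx$y  (last char: 'y')
  sorted[5] = yxxx$yxy  (last char: 'y')
  sorted[6] = yxyyxxx$  (last char: '$')
  sorted[7] = yyxxx$yx  (last char: 'x')
Last column: xxxyyy$x
Original string S is at sorted index 6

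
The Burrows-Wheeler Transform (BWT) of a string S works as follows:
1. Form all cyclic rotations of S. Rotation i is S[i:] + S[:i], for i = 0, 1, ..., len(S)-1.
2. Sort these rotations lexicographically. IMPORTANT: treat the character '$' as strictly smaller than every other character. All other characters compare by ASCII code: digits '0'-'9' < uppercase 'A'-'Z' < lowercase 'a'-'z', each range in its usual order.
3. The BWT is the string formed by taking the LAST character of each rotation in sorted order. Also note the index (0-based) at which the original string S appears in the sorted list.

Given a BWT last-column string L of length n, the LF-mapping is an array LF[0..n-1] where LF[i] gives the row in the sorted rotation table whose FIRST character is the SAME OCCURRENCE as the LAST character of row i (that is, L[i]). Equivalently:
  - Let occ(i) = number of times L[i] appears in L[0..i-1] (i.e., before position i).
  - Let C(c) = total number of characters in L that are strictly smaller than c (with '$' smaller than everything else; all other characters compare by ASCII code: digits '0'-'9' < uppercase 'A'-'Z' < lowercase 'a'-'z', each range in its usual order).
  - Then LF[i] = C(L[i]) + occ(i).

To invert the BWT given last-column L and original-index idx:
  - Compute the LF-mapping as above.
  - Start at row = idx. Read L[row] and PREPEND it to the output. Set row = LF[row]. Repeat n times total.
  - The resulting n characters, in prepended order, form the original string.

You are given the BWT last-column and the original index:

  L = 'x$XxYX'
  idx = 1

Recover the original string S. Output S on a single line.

LF mapping: 4 0 1 5 3 2
Walk LF starting at row 1, prepending L[row]:
  step 1: row=1, L[1]='$', prepend. Next row=LF[1]=0
  step 2: row=0, L[0]='x', prepend. Next row=LF[0]=4
  step 3: row=4, L[4]='Y', prepend. Next row=LF[4]=3
  step 4: row=3, L[3]='x', prepend. Next row=LF[3]=5
  step 5: row=5, L[5]='X', prepend. Next row=LF[5]=2
  step 6: row=2, L[2]='X', prepend. Next row=LF[2]=1
Reversed output: XXxYx$

Answer: XXxYx$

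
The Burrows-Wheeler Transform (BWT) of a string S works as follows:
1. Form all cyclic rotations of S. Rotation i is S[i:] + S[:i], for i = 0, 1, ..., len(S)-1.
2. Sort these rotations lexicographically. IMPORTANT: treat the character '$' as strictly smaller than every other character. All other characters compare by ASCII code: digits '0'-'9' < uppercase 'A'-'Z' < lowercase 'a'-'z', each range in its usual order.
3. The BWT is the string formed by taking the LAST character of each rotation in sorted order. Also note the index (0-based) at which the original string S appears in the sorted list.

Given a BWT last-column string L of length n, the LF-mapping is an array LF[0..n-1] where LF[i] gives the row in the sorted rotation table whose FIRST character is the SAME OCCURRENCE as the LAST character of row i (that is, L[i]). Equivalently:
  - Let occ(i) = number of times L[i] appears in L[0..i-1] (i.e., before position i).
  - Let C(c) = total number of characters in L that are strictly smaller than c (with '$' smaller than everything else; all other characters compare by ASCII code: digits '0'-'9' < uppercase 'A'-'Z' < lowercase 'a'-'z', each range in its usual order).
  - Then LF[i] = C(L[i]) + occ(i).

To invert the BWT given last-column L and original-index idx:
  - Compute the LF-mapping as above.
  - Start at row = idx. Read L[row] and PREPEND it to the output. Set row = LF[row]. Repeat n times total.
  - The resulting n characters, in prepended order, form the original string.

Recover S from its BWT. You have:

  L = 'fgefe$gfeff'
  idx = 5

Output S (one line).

Answer: fefgffgeef$

Derivation:
LF mapping: 4 9 1 5 2 0 10 6 3 7 8
Walk LF starting at row 5, prepending L[row]:
  step 1: row=5, L[5]='$', prepend. Next row=LF[5]=0
  step 2: row=0, L[0]='f', prepend. Next row=LF[0]=4
  step 3: row=4, L[4]='e', prepend. Next row=LF[4]=2
  step 4: row=2, L[2]='e', prepend. Next row=LF[2]=1
  step 5: row=1, L[1]='g', prepend. Next row=LF[1]=9
  step 6: row=9, L[9]='f', prepend. Next row=LF[9]=7
  step 7: row=7, L[7]='f', prepend. Next row=LF[7]=6
  step 8: row=6, L[6]='g', prepend. Next row=LF[6]=10
  step 9: row=10, L[10]='f', prepend. Next row=LF[10]=8
  step 10: row=8, L[8]='e', prepend. Next row=LF[8]=3
  step 11: row=3, L[3]='f', prepend. Next row=LF[3]=5
Reversed output: fefgffgeef$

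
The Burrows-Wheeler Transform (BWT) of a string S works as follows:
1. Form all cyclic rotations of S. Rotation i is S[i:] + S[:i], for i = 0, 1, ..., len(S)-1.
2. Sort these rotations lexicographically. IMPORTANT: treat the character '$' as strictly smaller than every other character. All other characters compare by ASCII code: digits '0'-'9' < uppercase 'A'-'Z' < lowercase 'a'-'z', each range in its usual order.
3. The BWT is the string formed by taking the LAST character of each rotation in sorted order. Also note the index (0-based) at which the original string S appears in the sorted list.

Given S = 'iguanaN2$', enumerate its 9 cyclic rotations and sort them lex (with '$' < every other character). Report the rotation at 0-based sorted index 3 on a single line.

Answer: aN2$iguan

Derivation:
All 9 rotations (rotation i = S[i:]+S[:i]):
  rot[0] = iguanaN2$
  rot[1] = guanaN2$i
  rot[2] = uanaN2$ig
  rot[3] = anaN2$igu
  rot[4] = naN2$igua
  rot[5] = aN2$iguan
  rot[6] = N2$iguana
  rot[7] = 2$iguanaN
  rot[8] = $iguanaN2
Sorted (with $ < everything):
  sorted[0] = $iguanaN2
  sorted[1] = 2$iguanaN
  sorted[2] = N2$iguana
  sorted[3] = aN2$iguan
  sorted[4] = anaN2$igu
  sorted[5] = guanaN2$i
  sorted[6] = iguanaN2$
  sorted[7] = naN2$igua
  sorted[8] = uanaN2$ig
sorted[3] = aN2$iguan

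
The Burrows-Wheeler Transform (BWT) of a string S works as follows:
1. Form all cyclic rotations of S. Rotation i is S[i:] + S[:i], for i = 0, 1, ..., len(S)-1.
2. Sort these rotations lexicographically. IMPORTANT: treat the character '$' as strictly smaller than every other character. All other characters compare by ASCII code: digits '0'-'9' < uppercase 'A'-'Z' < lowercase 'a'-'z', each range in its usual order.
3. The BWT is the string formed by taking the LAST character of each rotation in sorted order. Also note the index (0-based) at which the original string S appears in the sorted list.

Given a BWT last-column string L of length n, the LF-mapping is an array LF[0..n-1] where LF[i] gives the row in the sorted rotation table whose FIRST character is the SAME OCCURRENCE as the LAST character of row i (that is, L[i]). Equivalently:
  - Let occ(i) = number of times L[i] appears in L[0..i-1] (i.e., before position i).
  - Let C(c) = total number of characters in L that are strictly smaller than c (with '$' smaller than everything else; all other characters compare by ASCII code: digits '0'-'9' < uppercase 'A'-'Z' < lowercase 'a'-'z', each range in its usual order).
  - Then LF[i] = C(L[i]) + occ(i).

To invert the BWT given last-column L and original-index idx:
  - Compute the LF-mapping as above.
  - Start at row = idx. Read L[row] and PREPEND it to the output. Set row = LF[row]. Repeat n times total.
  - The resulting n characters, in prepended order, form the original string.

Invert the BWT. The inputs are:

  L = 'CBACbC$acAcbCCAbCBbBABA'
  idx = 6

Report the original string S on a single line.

Answer: BAABcBbCaBbAbbCACCCAcC$

Derivation:
LF mapping: 10 6 1 11 17 12 0 16 21 2 22 18 13 14 3 19 15 7 20 8 4 9 5
Walk LF starting at row 6, prepending L[row]:
  step 1: row=6, L[6]='$', prepend. Next row=LF[6]=0
  step 2: row=0, L[0]='C', prepend. Next row=LF[0]=10
  step 3: row=10, L[10]='c', prepend. Next row=LF[10]=22
  step 4: row=22, L[22]='A', prepend. Next row=LF[22]=5
  step 5: row=5, L[5]='C', prepend. Next row=LF[5]=12
  step 6: row=12, L[12]='C', prepend. Next row=LF[12]=13
  step 7: row=13, L[13]='C', prepend. Next row=LF[13]=14
  step 8: row=14, L[14]='A', prepend. Next row=LF[14]=3
  step 9: row=3, L[3]='C', prepend. Next row=LF[3]=11
  step 10: row=11, L[11]='b', prepend. Next row=LF[11]=18
  step 11: row=18, L[18]='b', prepend. Next row=LF[18]=20
  step 12: row=20, L[20]='A', prepend. Next row=LF[20]=4
  step 13: row=4, L[4]='b', prepend. Next row=LF[4]=17
  step 14: row=17, L[17]='B', prepend. Next row=LF[17]=7
  step 15: row=7, L[7]='a', prepend. Next row=LF[7]=16
  step 16: row=16, L[16]='C', prepend. Next row=LF[16]=15
  step 17: row=15, L[15]='b', prepend. Next row=LF[15]=19
  step 18: row=19, L[19]='B', prepend. Next row=LF[19]=8
  step 19: row=8, L[8]='c', prepend. Next row=LF[8]=21
  step 20: row=21, L[21]='B', prepend. Next row=LF[21]=9
  step 21: row=9, L[9]='A', prepend. Next row=LF[9]=2
  step 22: row=2, L[2]='A', prepend. Next row=LF[2]=1
  step 23: row=1, L[1]='B', prepend. Next row=LF[1]=6
Reversed output: BAABcBbCaBbAbbCACCCAcC$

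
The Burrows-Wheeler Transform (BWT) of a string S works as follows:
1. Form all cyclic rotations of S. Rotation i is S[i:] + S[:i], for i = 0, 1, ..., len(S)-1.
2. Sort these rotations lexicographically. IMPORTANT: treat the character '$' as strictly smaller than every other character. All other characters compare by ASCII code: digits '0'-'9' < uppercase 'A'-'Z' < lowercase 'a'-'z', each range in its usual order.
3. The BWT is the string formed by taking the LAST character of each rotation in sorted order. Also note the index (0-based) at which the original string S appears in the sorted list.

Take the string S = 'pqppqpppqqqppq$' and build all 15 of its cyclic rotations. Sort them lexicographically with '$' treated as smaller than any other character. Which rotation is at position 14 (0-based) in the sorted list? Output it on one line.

Answer: qqqppq$pqppqppp

Derivation:
All 15 rotations (rotation i = S[i:]+S[:i]):
  rot[0] = pqppqpppqqqppq$
  rot[1] = qppqpppqqqppq$p
  rot[2] = ppqpppqqqppq$pq
  rot[3] = pqpppqqqppq$pqp
  rot[4] = qpppqqqppq$pqpp
  rot[5] = pppqqqppq$pqppq
  rot[6] = ppqqqppq$pqppqp
  rot[7] = pqqqppq$pqppqpp
  rot[8] = qqqppq$pqppqppp
  rot[9] = qqppq$pqppqpppq
  rot[10] = qppq$pqppqpppqq
  rot[11] = ppq$pqppqpppqqq
  rot[12] = pq$pqppqpppqqqp
  rot[13] = q$pqppqpppqqqpp
  rot[14] = $pqppqpppqqqppq
Sorted (with $ < everything):
  sorted[0] = $pqppqpppqqqppq
  sorted[1] = pppqqqppq$pqppq
  sorted[2] = ppq$pqppqpppqqq
  sorted[3] = ppqpppqqqppq$pq
  sorted[4] = ppqqqppq$pqppqp
  sorted[5] = pq$pqppqpppqqqp
  sorted[6] = pqpppqqqppq$pqp
  sorted[7] = pqppqpppqqqppq$
  sorted[8] = pqqqppq$pqppqpp
  sorted[9] = q$pqppqpppqqqpp
  sorted[10] = qpppqqqppq$pqpp
  sorted[11] = qppq$pqppqpppqq
  sorted[12] = qppqpppqqqppq$p
  sorted[13] = qqppq$pqppqpppq
  sorted[14] = qqqppq$pqppqppp
sorted[14] = qqqppq$pqppqppp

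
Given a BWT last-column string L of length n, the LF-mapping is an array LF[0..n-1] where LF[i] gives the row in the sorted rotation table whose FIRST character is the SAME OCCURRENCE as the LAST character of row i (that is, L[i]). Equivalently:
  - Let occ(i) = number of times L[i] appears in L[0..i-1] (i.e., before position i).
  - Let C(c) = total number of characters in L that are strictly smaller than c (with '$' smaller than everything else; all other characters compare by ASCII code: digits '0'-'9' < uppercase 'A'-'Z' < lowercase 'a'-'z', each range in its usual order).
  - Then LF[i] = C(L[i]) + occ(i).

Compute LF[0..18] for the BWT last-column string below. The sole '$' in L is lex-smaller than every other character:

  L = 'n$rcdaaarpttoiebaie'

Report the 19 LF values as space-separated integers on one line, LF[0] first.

Answer: 12 0 15 6 7 1 2 3 16 14 17 18 13 10 8 5 4 11 9

Derivation:
Char counts: '$':1, 'a':4, 'b':1, 'c':1, 'd':1, 'e':2, 'i':2, 'n':1, 'o':1, 'p':1, 'r':2, 't':2
C (first-col start): C('$')=0, C('a')=1, C('b')=5, C('c')=6, C('d')=7, C('e')=8, C('i')=10, C('n')=12, C('o')=13, C('p')=14, C('r')=15, C('t')=17
L[0]='n': occ=0, LF[0]=C('n')+0=12+0=12
L[1]='$': occ=0, LF[1]=C('$')+0=0+0=0
L[2]='r': occ=0, LF[2]=C('r')+0=15+0=15
L[3]='c': occ=0, LF[3]=C('c')+0=6+0=6
L[4]='d': occ=0, LF[4]=C('d')+0=7+0=7
L[5]='a': occ=0, LF[5]=C('a')+0=1+0=1
L[6]='a': occ=1, LF[6]=C('a')+1=1+1=2
L[7]='a': occ=2, LF[7]=C('a')+2=1+2=3
L[8]='r': occ=1, LF[8]=C('r')+1=15+1=16
L[9]='p': occ=0, LF[9]=C('p')+0=14+0=14
L[10]='t': occ=0, LF[10]=C('t')+0=17+0=17
L[11]='t': occ=1, LF[11]=C('t')+1=17+1=18
L[12]='o': occ=0, LF[12]=C('o')+0=13+0=13
L[13]='i': occ=0, LF[13]=C('i')+0=10+0=10
L[14]='e': occ=0, LF[14]=C('e')+0=8+0=8
L[15]='b': occ=0, LF[15]=C('b')+0=5+0=5
L[16]='a': occ=3, LF[16]=C('a')+3=1+3=4
L[17]='i': occ=1, LF[17]=C('i')+1=10+1=11
L[18]='e': occ=1, LF[18]=C('e')+1=8+1=9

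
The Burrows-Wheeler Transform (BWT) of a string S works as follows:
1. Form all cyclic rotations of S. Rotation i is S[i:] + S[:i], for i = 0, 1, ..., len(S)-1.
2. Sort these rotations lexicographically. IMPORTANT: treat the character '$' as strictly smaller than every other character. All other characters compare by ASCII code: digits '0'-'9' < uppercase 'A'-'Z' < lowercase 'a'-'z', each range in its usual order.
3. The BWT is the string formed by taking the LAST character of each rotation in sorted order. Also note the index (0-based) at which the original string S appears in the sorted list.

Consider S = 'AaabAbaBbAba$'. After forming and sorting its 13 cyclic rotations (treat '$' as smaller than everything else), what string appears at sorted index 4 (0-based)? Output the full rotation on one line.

All 13 rotations (rotation i = S[i:]+S[:i]):
  rot[0] = AaabAbaBbAba$
  rot[1] = aabAbaBbAba$A
  rot[2] = abAbaBbAba$Aa
  rot[3] = bAbaBbAba$Aaa
  rot[4] = AbaBbAba$Aaab
  rot[5] = baBbAba$AaabA
  rot[6] = aBbAba$AaabAb
  rot[7] = BbAba$AaabAba
  rot[8] = bAba$AaabAbaB
  rot[9] = Aba$AaabAbaBb
  rot[10] = ba$AaabAbaBbA
  rot[11] = a$AaabAbaBbAb
  rot[12] = $AaabAbaBbAba
Sorted (with $ < everything):
  sorted[0] = $AaabAbaBbAba
  sorted[1] = AaabAbaBbAba$
  sorted[2] = Aba$AaabAbaBb
  sorted[3] = AbaBbAba$Aaab
  sorted[4] = BbAba$AaabAba
  sorted[5] = a$AaabAbaBbAb
  sorted[6] = aBbAba$AaabAb
  sorted[7] = aabAbaBbAba$A
  sorted[8] = abAbaBbAba$Aa
  sorted[9] = bAba$AaabAbaB
  sorted[10] = bAbaBbAba$Aaa
  sorted[11] = ba$AaabAbaBbA
  sorted[12] = baBbAba$AaabA
sorted[4] = BbAba$AaabAba

Answer: BbAba$AaabAba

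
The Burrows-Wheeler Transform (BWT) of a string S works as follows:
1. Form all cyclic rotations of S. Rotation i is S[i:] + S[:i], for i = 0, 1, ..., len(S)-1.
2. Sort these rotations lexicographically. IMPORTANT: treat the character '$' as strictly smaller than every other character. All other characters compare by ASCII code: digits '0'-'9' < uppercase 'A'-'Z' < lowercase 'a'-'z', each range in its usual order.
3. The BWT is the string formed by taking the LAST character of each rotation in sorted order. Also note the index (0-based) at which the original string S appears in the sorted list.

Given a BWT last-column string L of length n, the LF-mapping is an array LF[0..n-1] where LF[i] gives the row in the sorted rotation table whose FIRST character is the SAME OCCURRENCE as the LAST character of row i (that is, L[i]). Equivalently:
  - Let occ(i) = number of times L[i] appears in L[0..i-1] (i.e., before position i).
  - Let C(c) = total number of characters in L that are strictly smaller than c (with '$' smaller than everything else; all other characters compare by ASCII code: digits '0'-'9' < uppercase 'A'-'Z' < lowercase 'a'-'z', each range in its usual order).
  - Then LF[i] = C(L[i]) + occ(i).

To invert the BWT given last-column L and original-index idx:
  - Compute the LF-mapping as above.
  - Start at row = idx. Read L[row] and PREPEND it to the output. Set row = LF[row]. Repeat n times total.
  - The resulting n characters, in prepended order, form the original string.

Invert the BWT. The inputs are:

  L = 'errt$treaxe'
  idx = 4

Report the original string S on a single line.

Answer: extraterre$

Derivation:
LF mapping: 2 5 6 8 0 9 7 3 1 10 4
Walk LF starting at row 4, prepending L[row]:
  step 1: row=4, L[4]='$', prepend. Next row=LF[4]=0
  step 2: row=0, L[0]='e', prepend. Next row=LF[0]=2
  step 3: row=2, L[2]='r', prepend. Next row=LF[2]=6
  step 4: row=6, L[6]='r', prepend. Next row=LF[6]=7
  step 5: row=7, L[7]='e', prepend. Next row=LF[7]=3
  step 6: row=3, L[3]='t', prepend. Next row=LF[3]=8
  step 7: row=8, L[8]='a', prepend. Next row=LF[8]=1
  step 8: row=1, L[1]='r', prepend. Next row=LF[1]=5
  step 9: row=5, L[5]='t', prepend. Next row=LF[5]=9
  step 10: row=9, L[9]='x', prepend. Next row=LF[9]=10
  step 11: row=10, L[10]='e', prepend. Next row=LF[10]=4
Reversed output: extraterre$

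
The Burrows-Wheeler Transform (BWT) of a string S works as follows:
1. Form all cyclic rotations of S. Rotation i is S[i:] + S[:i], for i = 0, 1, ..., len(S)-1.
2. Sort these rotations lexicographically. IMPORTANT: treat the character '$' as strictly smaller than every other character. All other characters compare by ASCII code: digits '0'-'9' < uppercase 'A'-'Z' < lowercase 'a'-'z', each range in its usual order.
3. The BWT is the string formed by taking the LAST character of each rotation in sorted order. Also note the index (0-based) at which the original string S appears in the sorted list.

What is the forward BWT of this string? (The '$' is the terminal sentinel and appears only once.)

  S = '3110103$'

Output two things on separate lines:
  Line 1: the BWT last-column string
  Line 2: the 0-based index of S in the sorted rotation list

Answer: 3111030$
7

Derivation:
All 8 rotations (rotation i = S[i:]+S[:i]):
  rot[0] = 3110103$
  rot[1] = 110103$3
  rot[2] = 10103$31
  rot[3] = 0103$311
  rot[4] = 103$3110
  rot[5] = 03$31101
  rot[6] = 3$311010
  rot[7] = $3110103
Sorted (with $ < everything):
  sorted[0] = $3110103  (last char: '3')
  sorted[1] = 0103$311  (last char: '1')
  sorted[2] = 03$31101  (last char: '1')
  sorted[3] = 10103$31  (last char: '1')
  sorted[4] = 103$3110  (last char: '0')
  sorted[5] = 110103$3  (last char: '3')
  sorted[6] = 3$311010  (last char: '0')
  sorted[7] = 3110103$  (last char: '$')
Last column: 3111030$
Original string S is at sorted index 7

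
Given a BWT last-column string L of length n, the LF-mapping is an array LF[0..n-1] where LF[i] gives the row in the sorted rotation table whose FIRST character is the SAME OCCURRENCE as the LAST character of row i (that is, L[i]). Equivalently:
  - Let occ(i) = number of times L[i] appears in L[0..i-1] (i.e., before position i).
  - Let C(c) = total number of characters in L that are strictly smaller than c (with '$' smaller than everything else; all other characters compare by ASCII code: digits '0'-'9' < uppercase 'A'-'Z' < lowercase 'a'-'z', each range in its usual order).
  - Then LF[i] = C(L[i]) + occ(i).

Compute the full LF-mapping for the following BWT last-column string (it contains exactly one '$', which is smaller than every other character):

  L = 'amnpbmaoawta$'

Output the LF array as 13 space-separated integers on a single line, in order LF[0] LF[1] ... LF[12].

Char counts: '$':1, 'a':4, 'b':1, 'm':2, 'n':1, 'o':1, 'p':1, 't':1, 'w':1
C (first-col start): C('$')=0, C('a')=1, C('b')=5, C('m')=6, C('n')=8, C('o')=9, C('p')=10, C('t')=11, C('w')=12
L[0]='a': occ=0, LF[0]=C('a')+0=1+0=1
L[1]='m': occ=0, LF[1]=C('m')+0=6+0=6
L[2]='n': occ=0, LF[2]=C('n')+0=8+0=8
L[3]='p': occ=0, LF[3]=C('p')+0=10+0=10
L[4]='b': occ=0, LF[4]=C('b')+0=5+0=5
L[5]='m': occ=1, LF[5]=C('m')+1=6+1=7
L[6]='a': occ=1, LF[6]=C('a')+1=1+1=2
L[7]='o': occ=0, LF[7]=C('o')+0=9+0=9
L[8]='a': occ=2, LF[8]=C('a')+2=1+2=3
L[9]='w': occ=0, LF[9]=C('w')+0=12+0=12
L[10]='t': occ=0, LF[10]=C('t')+0=11+0=11
L[11]='a': occ=3, LF[11]=C('a')+3=1+3=4
L[12]='$': occ=0, LF[12]=C('$')+0=0+0=0

Answer: 1 6 8 10 5 7 2 9 3 12 11 4 0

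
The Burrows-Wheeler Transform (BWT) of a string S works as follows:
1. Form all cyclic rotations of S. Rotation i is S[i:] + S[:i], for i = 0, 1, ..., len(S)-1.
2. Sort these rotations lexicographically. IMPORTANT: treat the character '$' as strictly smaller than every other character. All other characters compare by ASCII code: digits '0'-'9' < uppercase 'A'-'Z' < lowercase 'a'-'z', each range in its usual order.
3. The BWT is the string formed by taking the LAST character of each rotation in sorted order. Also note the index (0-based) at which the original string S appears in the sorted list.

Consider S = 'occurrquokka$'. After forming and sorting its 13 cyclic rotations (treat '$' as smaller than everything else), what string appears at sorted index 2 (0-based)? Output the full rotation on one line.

Answer: ccurrquokka$o

Derivation:
All 13 rotations (rotation i = S[i:]+S[:i]):
  rot[0] = occurrquokka$
  rot[1] = ccurrquokka$o
  rot[2] = currquokka$oc
  rot[3] = urrquokka$occ
  rot[4] = rrquokka$occu
  rot[5] = rquokka$occur
  rot[6] = quokka$occurr
  rot[7] = uokka$occurrq
  rot[8] = okka$occurrqu
  rot[9] = kka$occurrquo
  rot[10] = ka$occurrquok
  rot[11] = a$occurrquokk
  rot[12] = $occurrquokka
Sorted (with $ < everything):
  sorted[0] = $occurrquokka
  sorted[1] = a$occurrquokk
  sorted[2] = ccurrquokka$o
  sorted[3] = currquokka$oc
  sorted[4] = ka$occurrquok
  sorted[5] = kka$occurrquo
  sorted[6] = occurrquokka$
  sorted[7] = okka$occurrqu
  sorted[8] = quokka$occurr
  sorted[9] = rquokka$occur
  sorted[10] = rrquokka$occu
  sorted[11] = uokka$occurrq
  sorted[12] = urrquokka$occ
sorted[2] = ccurrquokka$o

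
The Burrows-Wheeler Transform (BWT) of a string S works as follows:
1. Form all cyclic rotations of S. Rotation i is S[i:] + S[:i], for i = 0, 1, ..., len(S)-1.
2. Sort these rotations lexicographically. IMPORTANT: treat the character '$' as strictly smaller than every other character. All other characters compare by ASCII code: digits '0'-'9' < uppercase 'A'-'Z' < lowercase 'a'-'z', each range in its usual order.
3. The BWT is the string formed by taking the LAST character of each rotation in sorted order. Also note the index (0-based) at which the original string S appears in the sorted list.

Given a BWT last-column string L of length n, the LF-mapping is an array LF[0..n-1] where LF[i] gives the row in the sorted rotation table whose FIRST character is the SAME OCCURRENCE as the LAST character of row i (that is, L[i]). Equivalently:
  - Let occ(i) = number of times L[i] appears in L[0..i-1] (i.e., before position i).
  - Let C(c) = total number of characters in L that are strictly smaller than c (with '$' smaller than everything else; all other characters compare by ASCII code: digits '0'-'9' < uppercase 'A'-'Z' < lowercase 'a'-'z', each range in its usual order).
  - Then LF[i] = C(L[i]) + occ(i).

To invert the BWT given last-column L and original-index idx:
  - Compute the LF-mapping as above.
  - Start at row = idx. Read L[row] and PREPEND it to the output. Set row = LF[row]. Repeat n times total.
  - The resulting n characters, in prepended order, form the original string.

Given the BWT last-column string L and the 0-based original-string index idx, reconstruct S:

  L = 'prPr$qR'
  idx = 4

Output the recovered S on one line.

Answer: qrPRrp$

Derivation:
LF mapping: 3 5 1 6 0 4 2
Walk LF starting at row 4, prepending L[row]:
  step 1: row=4, L[4]='$', prepend. Next row=LF[4]=0
  step 2: row=0, L[0]='p', prepend. Next row=LF[0]=3
  step 3: row=3, L[3]='r', prepend. Next row=LF[3]=6
  step 4: row=6, L[6]='R', prepend. Next row=LF[6]=2
  step 5: row=2, L[2]='P', prepend. Next row=LF[2]=1
  step 6: row=1, L[1]='r', prepend. Next row=LF[1]=5
  step 7: row=5, L[5]='q', prepend. Next row=LF[5]=4
Reversed output: qrPRrp$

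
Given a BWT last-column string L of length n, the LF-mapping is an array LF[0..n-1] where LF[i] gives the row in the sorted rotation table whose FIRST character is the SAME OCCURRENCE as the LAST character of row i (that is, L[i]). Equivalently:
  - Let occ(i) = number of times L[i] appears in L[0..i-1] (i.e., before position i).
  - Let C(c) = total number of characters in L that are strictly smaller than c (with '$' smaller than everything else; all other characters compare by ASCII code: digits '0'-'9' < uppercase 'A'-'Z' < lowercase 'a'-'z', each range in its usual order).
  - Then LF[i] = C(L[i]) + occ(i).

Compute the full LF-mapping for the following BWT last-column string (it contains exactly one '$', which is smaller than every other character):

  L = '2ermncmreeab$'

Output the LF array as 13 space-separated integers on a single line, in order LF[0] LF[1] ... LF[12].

Char counts: '$':1, '2':1, 'a':1, 'b':1, 'c':1, 'e':3, 'm':2, 'n':1, 'r':2
C (first-col start): C('$')=0, C('2')=1, C('a')=2, C('b')=3, C('c')=4, C('e')=5, C('m')=8, C('n')=10, C('r')=11
L[0]='2': occ=0, LF[0]=C('2')+0=1+0=1
L[1]='e': occ=0, LF[1]=C('e')+0=5+0=5
L[2]='r': occ=0, LF[2]=C('r')+0=11+0=11
L[3]='m': occ=0, LF[3]=C('m')+0=8+0=8
L[4]='n': occ=0, LF[4]=C('n')+0=10+0=10
L[5]='c': occ=0, LF[5]=C('c')+0=4+0=4
L[6]='m': occ=1, LF[6]=C('m')+1=8+1=9
L[7]='r': occ=1, LF[7]=C('r')+1=11+1=12
L[8]='e': occ=1, LF[8]=C('e')+1=5+1=6
L[9]='e': occ=2, LF[9]=C('e')+2=5+2=7
L[10]='a': occ=0, LF[10]=C('a')+0=2+0=2
L[11]='b': occ=0, LF[11]=C('b')+0=3+0=3
L[12]='$': occ=0, LF[12]=C('$')+0=0+0=0

Answer: 1 5 11 8 10 4 9 12 6 7 2 3 0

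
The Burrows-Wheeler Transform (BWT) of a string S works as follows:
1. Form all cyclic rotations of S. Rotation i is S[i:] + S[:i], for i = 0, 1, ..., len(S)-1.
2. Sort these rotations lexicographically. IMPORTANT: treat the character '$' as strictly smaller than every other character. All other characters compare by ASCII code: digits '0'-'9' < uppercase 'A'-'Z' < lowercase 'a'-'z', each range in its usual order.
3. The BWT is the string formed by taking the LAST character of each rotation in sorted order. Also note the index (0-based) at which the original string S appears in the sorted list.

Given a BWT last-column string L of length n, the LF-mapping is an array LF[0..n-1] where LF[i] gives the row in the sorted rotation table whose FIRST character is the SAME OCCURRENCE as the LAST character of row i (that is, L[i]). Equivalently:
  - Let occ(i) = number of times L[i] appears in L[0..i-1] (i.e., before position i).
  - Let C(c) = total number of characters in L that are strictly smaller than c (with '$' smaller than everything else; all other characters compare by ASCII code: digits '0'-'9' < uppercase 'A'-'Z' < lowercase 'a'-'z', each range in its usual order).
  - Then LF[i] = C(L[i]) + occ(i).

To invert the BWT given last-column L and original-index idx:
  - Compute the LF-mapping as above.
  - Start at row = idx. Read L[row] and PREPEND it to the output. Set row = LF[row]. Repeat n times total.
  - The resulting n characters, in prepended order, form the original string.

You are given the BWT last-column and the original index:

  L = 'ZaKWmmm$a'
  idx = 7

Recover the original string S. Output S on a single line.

Answer: mammaKWZ$

Derivation:
LF mapping: 3 4 1 2 6 7 8 0 5
Walk LF starting at row 7, prepending L[row]:
  step 1: row=7, L[7]='$', prepend. Next row=LF[7]=0
  step 2: row=0, L[0]='Z', prepend. Next row=LF[0]=3
  step 3: row=3, L[3]='W', prepend. Next row=LF[3]=2
  step 4: row=2, L[2]='K', prepend. Next row=LF[2]=1
  step 5: row=1, L[1]='a', prepend. Next row=LF[1]=4
  step 6: row=4, L[4]='m', prepend. Next row=LF[4]=6
  step 7: row=6, L[6]='m', prepend. Next row=LF[6]=8
  step 8: row=8, L[8]='a', prepend. Next row=LF[8]=5
  step 9: row=5, L[5]='m', prepend. Next row=LF[5]=7
Reversed output: mammaKWZ$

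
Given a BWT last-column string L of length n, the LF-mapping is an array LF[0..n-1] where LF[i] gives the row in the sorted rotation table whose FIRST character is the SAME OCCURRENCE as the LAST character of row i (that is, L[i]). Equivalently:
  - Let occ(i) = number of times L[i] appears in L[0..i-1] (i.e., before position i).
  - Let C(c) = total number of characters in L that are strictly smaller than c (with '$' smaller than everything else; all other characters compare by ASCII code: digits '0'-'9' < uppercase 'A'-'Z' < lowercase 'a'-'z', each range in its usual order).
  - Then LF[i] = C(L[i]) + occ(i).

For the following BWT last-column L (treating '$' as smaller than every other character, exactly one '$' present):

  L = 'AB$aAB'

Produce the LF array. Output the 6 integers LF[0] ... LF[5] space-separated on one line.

Answer: 1 3 0 5 2 4

Derivation:
Char counts: '$':1, 'A':2, 'B':2, 'a':1
C (first-col start): C('$')=0, C('A')=1, C('B')=3, C('a')=5
L[0]='A': occ=0, LF[0]=C('A')+0=1+0=1
L[1]='B': occ=0, LF[1]=C('B')+0=3+0=3
L[2]='$': occ=0, LF[2]=C('$')+0=0+0=0
L[3]='a': occ=0, LF[3]=C('a')+0=5+0=5
L[4]='A': occ=1, LF[4]=C('A')+1=1+1=2
L[5]='B': occ=1, LF[5]=C('B')+1=3+1=4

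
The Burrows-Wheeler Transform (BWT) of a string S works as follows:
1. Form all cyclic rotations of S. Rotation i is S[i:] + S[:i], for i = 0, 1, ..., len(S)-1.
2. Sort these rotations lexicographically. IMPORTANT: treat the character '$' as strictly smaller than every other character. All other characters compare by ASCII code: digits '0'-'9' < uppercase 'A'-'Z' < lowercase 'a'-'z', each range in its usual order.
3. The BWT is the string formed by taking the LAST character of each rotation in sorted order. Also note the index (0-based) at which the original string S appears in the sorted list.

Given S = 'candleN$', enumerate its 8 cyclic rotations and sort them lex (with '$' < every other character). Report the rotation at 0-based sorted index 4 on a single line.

All 8 rotations (rotation i = S[i:]+S[:i]):
  rot[0] = candleN$
  rot[1] = andleN$c
  rot[2] = ndleN$ca
  rot[3] = dleN$can
  rot[4] = leN$cand
  rot[5] = eN$candl
  rot[6] = N$candle
  rot[7] = $candleN
Sorted (with $ < everything):
  sorted[0] = $candleN
  sorted[1] = N$candle
  sorted[2] = andleN$c
  sorted[3] = candleN$
  sorted[4] = dleN$can
  sorted[5] = eN$candl
  sorted[6] = leN$cand
  sorted[7] = ndleN$ca
sorted[4] = dleN$can

Answer: dleN$can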